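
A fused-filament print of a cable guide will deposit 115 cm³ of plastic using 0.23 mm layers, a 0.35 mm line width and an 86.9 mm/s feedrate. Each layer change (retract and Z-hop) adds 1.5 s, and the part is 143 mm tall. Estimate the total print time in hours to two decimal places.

Line area: 0.23 × 0.35 → 0.0805 mm².
Toolpath length = 115 cm³ / 0.0805 mm² = 115000 / 0.0805 = 1428571.4 mm.
Print-move time: 1428571.4 / 86.9 → 16439.3 s.
Layer count = ceil(143 / 0.23) = 622.
Z-hop total = 622 × 1.5 = 933 s.
Total = 16439.3 + 933 = 17372.3 s = 4.83 hours.

4.83 hours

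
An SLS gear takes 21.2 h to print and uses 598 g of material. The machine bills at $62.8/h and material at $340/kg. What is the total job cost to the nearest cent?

Machine cost: 62.8 × 21.2 → $1331.36.
Material cost = 340 × 598/1000, so $203.32.
Job cost: 1331.36 + 203.32 = $1534.68.

$1534.68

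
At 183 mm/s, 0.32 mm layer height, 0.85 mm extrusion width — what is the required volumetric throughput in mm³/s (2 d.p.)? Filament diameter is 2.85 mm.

Bead cross-section = 0.32 × 0.85 = 0.272 mm².
Q = v·A = 183 × 0.272 = 49.78 mm³/s.

49.78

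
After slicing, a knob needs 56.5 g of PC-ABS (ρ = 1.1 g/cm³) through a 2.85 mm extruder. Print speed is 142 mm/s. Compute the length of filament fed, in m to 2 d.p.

Extruded volume: 56.5/1.1 = 51.3636 cm³ (51363.6 mm³).
Filament cross-section = π × (2.85/2)² = 6.3794 mm².
L = V/A = 51363.6/6.3794 = 8051.48 mm → 8.05 m.

8.05 m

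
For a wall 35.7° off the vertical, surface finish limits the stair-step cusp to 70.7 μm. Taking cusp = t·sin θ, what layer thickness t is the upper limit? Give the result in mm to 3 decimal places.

Layer height = cusp / sin(35.7°) = 0.0707 / 0.5835 = 0.121 mm.

0.121 mm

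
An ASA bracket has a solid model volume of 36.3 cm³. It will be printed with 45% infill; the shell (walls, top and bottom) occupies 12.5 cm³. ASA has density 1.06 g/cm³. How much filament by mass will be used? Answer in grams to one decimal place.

Infill region = 36.3 − 12.5 = 23.8 cm³.
Infill volume = 0.45 × 23.8, so 10.71 cm³.
Deposited volume: 12.5 + 10.71 → 23.21 cm³.
Mass: 23.21 × 1.06 → 24.6026 g.

24.6 g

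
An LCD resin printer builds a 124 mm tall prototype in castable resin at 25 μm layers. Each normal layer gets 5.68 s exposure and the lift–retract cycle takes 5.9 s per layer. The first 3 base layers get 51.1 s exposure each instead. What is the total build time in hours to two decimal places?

Number of layers: 124 / 0.025 → 4960 (rounded up).
Burn-in layers = 3 × (51.1 + 5.9) = 171 s.
Regular layers = 4957 × (5.68 + 5.9), so 57402.06 s.
Total = 171 + 57402.06 = 57573.06 s = 15.99 hours.

15.99 hours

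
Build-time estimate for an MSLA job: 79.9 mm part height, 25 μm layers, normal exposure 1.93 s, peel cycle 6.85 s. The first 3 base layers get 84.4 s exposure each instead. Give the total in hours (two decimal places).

Layers = ⌈79.9/0.025⌉ = 3196.
Base layers = 3 × (84.4 + 6.85), so 273.75 s.
Normal layers = 3193 × (1.93 + 6.85) = 28034.54 s.
Total = 273.75 + 28034.54 = 28308.29 s = 7.86 hours.

7.86 hours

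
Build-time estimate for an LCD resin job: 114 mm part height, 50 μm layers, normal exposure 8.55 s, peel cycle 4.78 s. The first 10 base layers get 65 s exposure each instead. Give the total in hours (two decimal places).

8.60 hours

Layer count = ceil(114 / 0.05) = 2280.
Bottom layers = 10 × (65 + 4.78) = 697.8 s.
Remaining layers: 2270 × (8.55 + 4.78) → 30259.1 s.
Sum: 697.8 + 30259.1 = 30956.9 s → 8.60 hours.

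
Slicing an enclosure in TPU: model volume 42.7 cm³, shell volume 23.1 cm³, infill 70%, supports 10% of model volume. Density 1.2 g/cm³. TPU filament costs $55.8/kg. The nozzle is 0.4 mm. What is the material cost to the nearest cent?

$2.75

Infill region = 42.7 − 23.1, so 19.6 cm³.
Infill deposited = 0.70 × 19.6, so 13.72 cm³.
Support = 0.10 × 42.7 = 4.27 cm³.
Deposited volume = 23.1 + 13.72 + 4.27, so 41.09 cm³.
Mass = 41.09 × 1.2 = 49.308 g.
At $55.8/kg: 49.308/1000 × 55.8 = $2.75.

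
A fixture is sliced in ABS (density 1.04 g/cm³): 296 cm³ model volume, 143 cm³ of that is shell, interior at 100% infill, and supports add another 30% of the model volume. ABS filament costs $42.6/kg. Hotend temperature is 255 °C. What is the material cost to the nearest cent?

$17.05

Infill region: 296 − 143 → 153 cm³.
Infill volume = 1.00 × 153, so 153 cm³.
Support: 0.30 × 296 → 88.8 cm³.
Deposited volume: 143 + 153 + 88.8 → 384.8 cm³.
Mass: 384.8 × 1.04 → 400.192 g.
At $42.6/kg: 400.192/1000 × 42.6 = $17.05.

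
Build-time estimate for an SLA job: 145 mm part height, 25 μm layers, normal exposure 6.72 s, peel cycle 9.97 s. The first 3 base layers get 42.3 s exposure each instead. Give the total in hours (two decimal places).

26.92 hours

Layers = ⌈145/0.025⌉ = 5800.
Burn-in layers = 3 × (42.3 + 9.97), so 156.81 s.
Normal layers: 5797 × (6.72 + 9.97) → 96751.93 s.
Sum: 156.81 + 96751.93 = 96908.74 s → 26.92 hours.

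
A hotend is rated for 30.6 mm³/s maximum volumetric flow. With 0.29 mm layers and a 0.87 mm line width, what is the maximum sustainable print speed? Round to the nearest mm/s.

121 mm/s

A = 0.29 × 0.87, so 0.2523 mm².
v_max = Q/A = 30.6/0.2523 = 121.28 mm/s → 121 mm/s.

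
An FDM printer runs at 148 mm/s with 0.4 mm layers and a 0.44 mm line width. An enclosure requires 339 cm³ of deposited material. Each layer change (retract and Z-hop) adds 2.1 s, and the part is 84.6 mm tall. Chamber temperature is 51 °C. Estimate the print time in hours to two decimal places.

3.74 hours

Bead cross-section = 0.4 × 0.44 = 0.176 mm².
Total extruded path = 339000/0.176 = 1926136.4 mm.
Extrusion time = 1926136.4 / 148 = 13014.4 s.
Number of layers: 84.6 / 0.4 → 212 (rounded up).
Z-hop total = 212 × 2.1, so 445.2 s.
Total = 13014.4 + 445.2 = 13459.6 s = 3.74 hours.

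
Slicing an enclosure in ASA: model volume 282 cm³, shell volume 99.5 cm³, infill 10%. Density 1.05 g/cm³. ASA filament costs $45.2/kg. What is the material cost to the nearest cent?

$5.59

Interior volume = 282 − 99.5 = 182.5 cm³.
Infill deposited = 0.10 × 182.5 = 18.25 cm³.
Deposited volume = 99.5 + 18.25, so 117.75 cm³.
Mass: 117.75 × 1.05 → 123.6375 g.
At $45.2/kg: 123.6375/1000 × 45.2 = $5.59.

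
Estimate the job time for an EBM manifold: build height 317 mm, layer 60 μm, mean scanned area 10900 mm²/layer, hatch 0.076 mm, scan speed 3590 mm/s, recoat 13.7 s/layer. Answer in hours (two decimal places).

Number of layers: 317 / 0.06 → 5284 (rounded up).
Scan path per layer = 10900 / 0.076, so 143421.1 mm.
Beam time per layer = 143421.1 / 3590, so 39.9502 s.
Per-layer time: 39.9502 + 13.7 → 53.6502 s.
Total: 5284 × 53.6502 s = 283487.6568 s → 78.75 hours.

78.75 hours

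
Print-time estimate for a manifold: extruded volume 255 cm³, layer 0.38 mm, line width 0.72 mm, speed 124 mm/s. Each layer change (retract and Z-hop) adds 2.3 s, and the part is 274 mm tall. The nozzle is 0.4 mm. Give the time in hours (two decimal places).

2.55 hours

Line area = 0.38 × 0.72 = 0.2736 mm².
Path length: 255000 mm³ / 0.2736 mm² → 932017.5 mm.
Extrusion time = 932017.5 / 124, so 7516.3 s.
Layers = ⌈274/0.38⌉ = 722.
Layer-change overhead: 722 × 2.3 → 1660.6 s.
Altogether 7516.3 + 1660.6 = 9176.9 s, i.e. 2.55 hours.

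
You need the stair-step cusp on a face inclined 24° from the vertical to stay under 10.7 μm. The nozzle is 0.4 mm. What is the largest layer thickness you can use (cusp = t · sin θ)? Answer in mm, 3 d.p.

0.026 mm

t = h_c / sin θ = 0.0107 / 0.4067 = 0.026 mm.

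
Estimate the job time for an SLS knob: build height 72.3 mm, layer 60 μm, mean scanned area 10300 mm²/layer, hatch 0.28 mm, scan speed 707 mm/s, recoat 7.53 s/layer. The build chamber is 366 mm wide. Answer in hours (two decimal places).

19.94 hours

Layer count = ceil(72.3 / 0.06) = 1205.
Scan path per layer = 10300 / 0.28 = 36785.7 mm.
Scan time per layer = 36785.7 / 707, so 52.0307 s.
Time per layer = 52.0307 + 7.53, so 59.5607 s.
Total: 1205 × 59.5607 s = 71770.6435 s → 19.94 hours.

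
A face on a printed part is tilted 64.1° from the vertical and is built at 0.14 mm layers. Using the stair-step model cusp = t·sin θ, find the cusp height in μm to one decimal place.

125.9 μm

sin(64.1°) = 0.8996, so cusp = 0.14 × 0.8996 = 0.125944 mm → 125.9 μm.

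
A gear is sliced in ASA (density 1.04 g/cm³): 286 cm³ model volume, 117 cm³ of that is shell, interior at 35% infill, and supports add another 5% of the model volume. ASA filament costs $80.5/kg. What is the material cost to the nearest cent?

Volume inside the shell = 286 − 117, so 169 cm³.
Infill volume: 0.35 × 169 → 59.15 cm³.
Support = 0.05 × 286 = 14.3 cm³.
Total printed volume = 117 + 59.15 + 14.3, so 190.45 cm³.
Mass = 190.45 × 1.04 = 198.068 g.
At $80.5/kg: 198.068/1000 × 80.5 = $15.94.

$15.94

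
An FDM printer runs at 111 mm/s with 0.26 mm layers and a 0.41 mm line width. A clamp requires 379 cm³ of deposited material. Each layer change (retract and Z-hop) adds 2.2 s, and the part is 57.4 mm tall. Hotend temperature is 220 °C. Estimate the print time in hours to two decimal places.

Bead cross-section = 0.26 × 0.41 = 0.1066 mm².
Path length: 379000 mm³ / 0.1066 mm² → 3555347.1 mm.
Extrusion time: 3555347.1 / 111 → 32030.2 s.
Layers = ⌈57.4/0.26⌉ = 221.
Z-hop total: 221 × 2.2 → 486.2 s.
Altogether 32030.2 + 486.2 = 32516.4 s, i.e. 9.03 hours.

9.03 hours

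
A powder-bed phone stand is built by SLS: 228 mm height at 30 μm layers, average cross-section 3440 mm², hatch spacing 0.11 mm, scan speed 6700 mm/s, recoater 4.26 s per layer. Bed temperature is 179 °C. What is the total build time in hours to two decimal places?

18.85 hours

Layer count = ceil(228 / 0.03) = 7600.
Scan path per layer = 3440 / 0.11 = 31272.7 mm.
Per-layer scan time: 31272.7 / 6700 → 4.6676 s.
Layer cycle = 4.6676 + 4.26, so 8.9276 s.
Build time = 7600 × 8.9276 = 67849.76 s = 18.85 hours.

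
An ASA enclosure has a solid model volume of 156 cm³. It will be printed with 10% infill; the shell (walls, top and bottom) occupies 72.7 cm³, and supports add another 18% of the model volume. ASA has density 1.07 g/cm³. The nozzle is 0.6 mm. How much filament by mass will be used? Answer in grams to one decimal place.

116.7 g

Infill region = 156 − 72.7 = 83.3 cm³.
Deposited infill: 0.10 × 83.3 → 8.33 cm³.
Support = 0.18 × 156, so 28.08 cm³.
Deposited volume: 72.7 + 8.33 + 28.08 → 109.11 cm³.
Mass: 109.11 × 1.07 → 116.7477 g.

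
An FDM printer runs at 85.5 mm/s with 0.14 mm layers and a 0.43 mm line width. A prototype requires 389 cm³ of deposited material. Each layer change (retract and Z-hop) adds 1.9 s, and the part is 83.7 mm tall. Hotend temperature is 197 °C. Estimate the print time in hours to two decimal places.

Line area = 0.14 × 0.43 = 0.0602 mm².
Toolpath length = 389 cm³ / 0.0602 mm² = 389000 / 0.0602 = 6461794 mm.
Time extruding: 6461794 / 85.5 → 75576.5 s.
Number of layers: 83.7 / 0.14 → 598 (rounded up).
Non-print overhead = 598 × 1.9 = 1136.2 s.
Altogether 75576.5 + 1136.2 = 76712.7 s, i.e. 21.31 hours.

21.31 hours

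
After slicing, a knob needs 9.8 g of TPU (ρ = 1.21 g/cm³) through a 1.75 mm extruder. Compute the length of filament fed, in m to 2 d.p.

Volume = 9.8 g / 1.21 g·cm⁻³ = 8.0992 cm³ = 8099.2 mm³.
Filament cross-section = π × (1.75/2)² = 2.4053 mm².
L = V/A = 8099.2/2.4053 = 3367.23 mm → 3.37 m.

3.37 m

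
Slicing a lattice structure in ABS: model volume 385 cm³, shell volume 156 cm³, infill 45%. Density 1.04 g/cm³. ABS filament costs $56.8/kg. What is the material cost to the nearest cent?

$15.30

Infill region = 385 − 156 = 229 cm³.
Deposited infill = 0.45 × 229, so 103.05 cm³.
Total printed volume = 156 + 103.05, so 259.05 cm³.
Mass = 259.05 × 1.04 = 269.412 g.
Cost = 269.412 g / 1000 × $56.8/kg = $15.30.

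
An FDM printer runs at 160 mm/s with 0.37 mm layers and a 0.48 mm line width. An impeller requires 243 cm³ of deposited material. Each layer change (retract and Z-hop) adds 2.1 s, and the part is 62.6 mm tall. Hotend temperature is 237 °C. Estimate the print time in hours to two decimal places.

Extrusion cross-section: 0.37 × 0.48 → 0.1776 mm².
Path length: 243000 mm³ / 0.1776 mm² → 1368243.2 mm.
Print-move time = 1368243.2 / 160, so 8551.5 s.
Layers = ⌈62.6/0.37⌉ = 170.
Z-hop total = 170 × 2.1 = 357 s.
Total = 8551.5 + 357 = 8908.5 s = 2.47 hours.

2.47 hours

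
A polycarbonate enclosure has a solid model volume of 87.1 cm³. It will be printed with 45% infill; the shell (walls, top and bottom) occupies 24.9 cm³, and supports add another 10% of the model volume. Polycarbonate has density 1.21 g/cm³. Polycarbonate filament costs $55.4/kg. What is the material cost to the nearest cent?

$4.13

Volume inside the shell = 87.1 − 24.9, so 62.2 cm³.
Deposited infill = 0.45 × 62.2, so 27.99 cm³.
Support = 0.10 × 87.1 = 8.71 cm³.
Total printed volume = 24.9 + 27.99 + 8.71, so 61.6 cm³.
Mass = 61.6 × 1.21, so 74.536 g.
Cost = 74.536 g / 1000 × $55.4/kg = $4.13.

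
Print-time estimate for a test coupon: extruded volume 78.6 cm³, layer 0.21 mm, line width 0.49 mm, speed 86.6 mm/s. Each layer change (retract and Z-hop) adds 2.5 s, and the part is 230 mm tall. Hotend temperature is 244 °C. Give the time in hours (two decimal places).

Line area: 0.21 × 0.49 → 0.1029 mm².
Total extruded path = 78600/0.1029 = 763848.4 mm.
Print-move time = 763848.4 / 86.6 = 8820.4 s.
Number of layers: 230 / 0.21 → 1096 (rounded up).
Non-print overhead: 1096 × 2.5 → 2740 s.
Altogether 8820.4 + 2740 = 11560.4 s, i.e. 3.21 hours.

3.21 hours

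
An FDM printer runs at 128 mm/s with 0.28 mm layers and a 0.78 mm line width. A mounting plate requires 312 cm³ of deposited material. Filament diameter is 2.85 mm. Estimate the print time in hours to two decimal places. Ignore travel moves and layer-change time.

3.10 hours

Bead cross-section = 0.28 × 0.78, so 0.2184 mm².
Path length: 312000 mm³ / 0.2184 mm² → 1428571.4 mm.
Extrusion time = 1428571.4 / 128 = 11160.7 s.
That's 11160.7 s → 3.10 hours.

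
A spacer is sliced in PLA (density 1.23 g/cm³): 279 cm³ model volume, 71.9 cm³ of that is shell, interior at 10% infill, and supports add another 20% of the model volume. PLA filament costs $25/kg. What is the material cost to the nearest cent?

Interior volume = 279 − 71.9 = 207.1 cm³.
Infill volume = 0.10 × 207.1 = 20.71 cm³.
Support: 0.20 × 279 → 55.8 cm³.
Deposited volume = 71.9 + 20.71 + 55.8 = 148.41 cm³.
Mass: 148.41 × 1.23 → 182.5443 g.
At $25/kg: 182.5443/1000 × 25 = $4.56.

$4.56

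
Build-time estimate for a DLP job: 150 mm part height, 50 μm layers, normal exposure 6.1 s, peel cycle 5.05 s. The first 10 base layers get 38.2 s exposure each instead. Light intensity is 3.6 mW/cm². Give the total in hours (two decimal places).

Layer count = ceil(150 / 0.05) = 3000.
Bottom layers: 10 × (38.2 + 5.05) → 432.5 s.
Normal layers: 2990 × (6.1 + 5.05) → 33338.5 s.
Sum: 432.5 + 33338.5 = 33771 s → 9.38 hours.

9.38 hours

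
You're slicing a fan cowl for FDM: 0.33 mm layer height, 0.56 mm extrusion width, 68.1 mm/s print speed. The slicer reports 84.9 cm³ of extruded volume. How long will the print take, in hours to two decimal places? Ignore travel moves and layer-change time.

1.87 hours

Bead cross-section = 0.33 × 0.56 = 0.1848 mm².
Toolpath length = 84.9 cm³ / 0.1848 mm² = 84900 / 0.1848 = 459415.6 mm.
Print-move time: 459415.6 / 68.1 → 6746.2 s.
6746.2 s = 1.87 hours.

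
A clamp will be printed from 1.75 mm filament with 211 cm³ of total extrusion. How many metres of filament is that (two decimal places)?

87.72 m

Filament cross-section = π × (1.75/2)² = 2.4053 mm².
L = 211000 mm³ / 2.4053 mm² = 87722.95 mm, i.e. 87.72 m.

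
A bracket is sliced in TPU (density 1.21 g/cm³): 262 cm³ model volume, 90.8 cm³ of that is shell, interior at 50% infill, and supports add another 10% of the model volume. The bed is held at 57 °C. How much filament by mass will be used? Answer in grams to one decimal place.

245.1 g

Infill region: 262 − 90.8 → 171.2 cm³.
Deposited infill = 0.50 × 171.2 = 85.6 cm³.
Support = 0.10 × 262, so 26.2 cm³.
Total extruded = 90.8 + 85.6 + 26.2, so 202.6 cm³.
Mass = 202.6 × 1.21, so 245.146 g.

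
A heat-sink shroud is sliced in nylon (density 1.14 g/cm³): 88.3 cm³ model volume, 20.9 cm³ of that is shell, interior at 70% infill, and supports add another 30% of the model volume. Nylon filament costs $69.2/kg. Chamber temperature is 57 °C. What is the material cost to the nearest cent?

$7.46

Volume inside the shell: 88.3 − 20.9 → 67.4 cm³.
Infill deposited = 0.70 × 67.4 = 47.18 cm³.
Support: 0.30 × 88.3 → 26.49 cm³.
Total extruded = 20.9 + 47.18 + 26.49 = 94.57 cm³.
Mass: 94.57 × 1.14 → 107.8098 g.
At $69.2/kg: 107.8098/1000 × 69.2 = $7.46.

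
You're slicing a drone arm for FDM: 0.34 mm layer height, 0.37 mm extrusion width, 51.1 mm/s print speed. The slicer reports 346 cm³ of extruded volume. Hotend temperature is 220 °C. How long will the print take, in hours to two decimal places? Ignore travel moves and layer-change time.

Line area = 0.34 × 0.37, so 0.1258 mm².
Path length: 346000 mm³ / 0.1258 mm² → 2750397.5 mm.
Print-move time = 2750397.5 / 51.1 = 53823.8 s.
In the requested units: 53823.8 s = 14.95 hours.

14.95 hours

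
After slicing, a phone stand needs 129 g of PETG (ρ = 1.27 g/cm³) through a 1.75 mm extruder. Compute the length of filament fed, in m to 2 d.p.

42.23 m

Volume = 129 g / 1.27 g·cm⁻³ = 101.5748 cm³ = 101574.8 mm³.
A = π r² = π × 0.875² = 2.4053 mm².
L = V/A = 101574.8/2.4053 = 42229.58 mm → 42.23 m.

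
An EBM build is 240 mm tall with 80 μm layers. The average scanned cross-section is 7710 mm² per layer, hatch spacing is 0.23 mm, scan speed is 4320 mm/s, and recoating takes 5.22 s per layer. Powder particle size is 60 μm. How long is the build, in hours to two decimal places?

Number of layers: 240 / 0.08 → 3000 (rounded up).
Hatch length per layer: 7710 / 0.23 → 33521.7 mm.
Per-layer scan time = 33521.7 / 4320 = 7.7597 s.
Per-layer time = 7.7597 + 5.22 = 12.9797 s.
Total: 3000 × 12.9797 s = 38939.1 s → 10.82 hours.

10.82 hours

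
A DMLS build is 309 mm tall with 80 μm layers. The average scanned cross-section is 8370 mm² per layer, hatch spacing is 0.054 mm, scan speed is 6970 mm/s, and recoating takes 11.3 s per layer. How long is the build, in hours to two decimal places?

35.99 hours

Layer count = ceil(309 / 0.08) = 3863.
Per-layer scan distance = 8370 / 0.054 = 155000 mm.
Scan time per layer: 155000 / 6970 → 22.2382 s.
Time per layer = 22.2382 + 11.3, so 33.5382 s.
Total: 3863 × 33.5382 s = 129558.0666 s → 35.99 hours.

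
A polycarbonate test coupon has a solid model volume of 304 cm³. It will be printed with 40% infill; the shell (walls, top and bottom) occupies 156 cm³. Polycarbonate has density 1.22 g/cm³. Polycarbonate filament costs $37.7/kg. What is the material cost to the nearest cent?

$9.90

Infill region = 304 − 156, so 148 cm³.
Infill volume = 0.40 × 148 = 59.2 cm³.
Deposited volume: 156 + 59.2 → 215.2 cm³.
Mass = 215.2 × 1.22 = 262.544 g.
Cost = 262.544 g / 1000 × $37.7/kg = $9.90.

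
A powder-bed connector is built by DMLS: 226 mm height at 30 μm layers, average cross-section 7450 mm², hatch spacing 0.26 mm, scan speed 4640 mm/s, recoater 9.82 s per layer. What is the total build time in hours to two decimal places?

33.47 hours

Layer count = ceil(226 / 0.03) = 7534.
Per-layer scan distance = 7450 / 0.26 = 28653.8 mm.
Laser time per layer: 28653.8 / 4640 → 6.1754 s.
Per-layer time: 6.1754 + 9.82 → 15.9954 s.
Total: 7534 × 15.9954 s = 120509.3436 s → 33.47 hours.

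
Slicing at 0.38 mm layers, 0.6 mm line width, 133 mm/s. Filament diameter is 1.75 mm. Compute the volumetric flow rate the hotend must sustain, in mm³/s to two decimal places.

30.32

Bead cross-section: 0.38 × 0.6 → 0.228 mm².
Q = v·A = 133 × 0.228 = 30.32 mm³/s.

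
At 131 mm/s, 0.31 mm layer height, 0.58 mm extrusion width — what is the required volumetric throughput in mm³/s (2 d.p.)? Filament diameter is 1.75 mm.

A = 0.31 × 0.58, so 0.1798 mm².
Volumetric flow = 131 × 0.1798 = 23.55 mm³/s.

23.55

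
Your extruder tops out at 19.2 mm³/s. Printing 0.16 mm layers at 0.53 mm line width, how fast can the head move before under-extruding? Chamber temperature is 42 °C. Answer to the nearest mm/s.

226 mm/s

A = 0.16 × 0.53, so 0.0848 mm².
Max speed = 19.2 / 0.0848 = 226.42 ≈ 226 mm/s.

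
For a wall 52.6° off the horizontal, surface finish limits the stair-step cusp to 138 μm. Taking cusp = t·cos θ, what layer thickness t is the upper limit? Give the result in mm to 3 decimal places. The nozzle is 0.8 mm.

t = h_c / cos θ = 0.138 / 0.6074 = 0.227 mm.

0.227 mm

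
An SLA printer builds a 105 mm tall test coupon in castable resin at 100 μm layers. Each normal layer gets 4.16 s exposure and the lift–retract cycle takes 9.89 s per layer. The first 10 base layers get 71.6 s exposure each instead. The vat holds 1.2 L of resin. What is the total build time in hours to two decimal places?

Layers = ⌈105/0.1⌉ = 1050.
Burn-in layers = 10 × (71.6 + 9.89), so 814.9 s.
Regular layers = 1040 × (4.16 + 9.89), so 14612 s.
Total = 814.9 + 14612 = 15426.9 s = 4.29 hours.

4.29 hours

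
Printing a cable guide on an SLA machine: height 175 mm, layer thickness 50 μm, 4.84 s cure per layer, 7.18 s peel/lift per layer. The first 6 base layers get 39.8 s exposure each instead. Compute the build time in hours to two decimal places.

Layer count = ceil(175 / 0.05) = 3500.
Bottom layers: 6 × (39.8 + 7.18) → 281.88 s.
Regular layers = 3494 × (4.84 + 7.18) = 41997.88 s.
Total = 281.88 + 41997.88 = 42279.76 s = 11.74 hours.

11.74 hours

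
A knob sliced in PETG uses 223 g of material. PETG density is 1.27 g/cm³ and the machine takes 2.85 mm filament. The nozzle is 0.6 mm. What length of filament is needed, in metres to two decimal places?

Volume = 223 g / 1.27 g·cm⁻³ = 175.5906 cm³ = 175590.6 mm³.
A = π r² = π × 1.425² = 6.3794 mm².
L = V/A = 175590.6/6.3794 = 27524.63 mm → 27.52 m.

27.52 m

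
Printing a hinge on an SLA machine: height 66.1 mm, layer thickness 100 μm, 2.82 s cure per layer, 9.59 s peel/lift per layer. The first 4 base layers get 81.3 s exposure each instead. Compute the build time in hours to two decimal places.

Layers = ⌈66.1/0.1⌉ = 661.
Burn-in layers = 4 × (81.3 + 9.59) = 363.56 s.
Normal layers = 657 × (2.82 + 9.59) = 8153.37 s.
Sum: 363.56 + 8153.37 = 8516.93 s → 2.37 hours.

2.37 hours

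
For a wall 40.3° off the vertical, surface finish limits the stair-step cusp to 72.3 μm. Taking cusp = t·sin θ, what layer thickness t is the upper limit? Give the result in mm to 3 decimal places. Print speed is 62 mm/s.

Layer height = cusp / sin(40.3°) = 0.0723 / 0.6468 = 0.112 mm.

0.112 mm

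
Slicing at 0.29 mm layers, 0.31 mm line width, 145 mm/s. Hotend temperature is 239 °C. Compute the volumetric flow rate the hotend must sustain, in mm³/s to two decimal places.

Bead cross-section = 0.29 × 0.31 = 0.0899 mm².
Volumetric flow = 145 × 0.0899 = 13.04 mm³/s.

13.04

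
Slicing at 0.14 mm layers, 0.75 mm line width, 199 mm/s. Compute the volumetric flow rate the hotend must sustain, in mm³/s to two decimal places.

A: 0.14 × 0.75 → 0.105 mm².
Q = v·A = 199 × 0.105 = 20.90 mm³/s.

20.90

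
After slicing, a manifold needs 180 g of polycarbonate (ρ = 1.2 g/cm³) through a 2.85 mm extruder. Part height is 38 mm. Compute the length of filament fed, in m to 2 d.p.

Volume = 180 g / 1.2 g·cm⁻³ = 150 cm³ = 150000 mm³.
Cross-section of 2.85 mm filament: π·(2.85/2)² = 6.3794 mm².
L = V/A = 150000/6.3794 = 23513.18 mm → 23.51 m.

23.51 m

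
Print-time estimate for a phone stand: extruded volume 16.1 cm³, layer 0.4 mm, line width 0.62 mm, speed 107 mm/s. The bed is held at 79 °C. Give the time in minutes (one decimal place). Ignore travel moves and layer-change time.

Line area = 0.4 × 0.62, so 0.248 mm².
Path length: 16100 mm³ / 0.248 mm² → 64919.4 mm.
Extrusion time = 64919.4 / 107, so 606.7 s.
Converting: 606.7 s = 10.1 minutes.

10.1 minutes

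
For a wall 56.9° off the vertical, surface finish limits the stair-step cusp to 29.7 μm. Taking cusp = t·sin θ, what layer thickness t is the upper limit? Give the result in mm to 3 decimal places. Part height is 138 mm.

0.035 mm

t = h_c / sin θ = 0.0297 / 0.8377 = 0.035 mm.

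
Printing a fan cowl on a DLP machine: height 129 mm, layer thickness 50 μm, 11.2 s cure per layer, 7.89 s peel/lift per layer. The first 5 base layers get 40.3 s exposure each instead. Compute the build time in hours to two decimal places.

13.72 hours

Layers = ⌈129/0.05⌉ = 2580.
Base layers = 5 × (40.3 + 7.89) = 240.95 s.
Remaining layers = 2575 × (11.2 + 7.89) = 49156.75 s.
Total = 240.95 + 49156.75 = 49397.7 s = 13.72 hours.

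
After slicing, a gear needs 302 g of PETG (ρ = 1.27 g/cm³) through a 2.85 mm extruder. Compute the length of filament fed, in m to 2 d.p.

Extruded volume: 302/1.27 = 237.7953 cm³ (237795.3 mm³).
Filament cross-section = π × (2.85/2)² = 6.3794 mm².
L = V/A = 237795.3/6.3794 = 37275.5 mm → 37.28 m.

37.28 m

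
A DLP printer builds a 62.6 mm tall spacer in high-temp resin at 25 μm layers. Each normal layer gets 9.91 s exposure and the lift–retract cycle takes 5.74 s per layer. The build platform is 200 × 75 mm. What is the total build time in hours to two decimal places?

10.89 hours

Number of layers: 62.6 / 0.025 → 2504 (rounded up).
Per-layer time: 9.91 + 5.74 → 15.65 s.
Total = 2504 × 15.65 = 39187.6 s = 10.89 hours.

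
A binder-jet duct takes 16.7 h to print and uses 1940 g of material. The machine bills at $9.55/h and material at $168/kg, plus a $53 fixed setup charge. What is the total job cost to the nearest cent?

Machine-time cost: 9.55 × 16.7 → $159.485.
Feedstock cost = 168 × 1940/1000 = $325.92.
Total = 159.485 + 325.92 + 53 = 538.405 ≈ $538.41.

$538.41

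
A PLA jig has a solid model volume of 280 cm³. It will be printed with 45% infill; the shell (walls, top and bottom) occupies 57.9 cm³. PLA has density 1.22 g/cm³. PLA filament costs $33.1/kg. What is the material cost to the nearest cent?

Interior volume: 280 − 57.9 → 222.1 cm³.
Infill volume: 0.45 × 222.1 → 99.945 cm³.
Total printed volume = 57.9 + 99.945, so 157.845 cm³.
Mass = 157.845 × 1.22 = 192.5709 g.
At $33.1/kg: 192.5709/1000 × 33.1 = $6.37.

$6.37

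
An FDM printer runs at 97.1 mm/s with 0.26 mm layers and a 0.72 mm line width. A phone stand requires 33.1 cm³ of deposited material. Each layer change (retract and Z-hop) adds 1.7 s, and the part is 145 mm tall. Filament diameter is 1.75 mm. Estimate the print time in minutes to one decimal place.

46.2 minutes

Line area: 0.26 × 0.72 → 0.1872 mm².
Total extruded path = 33100/0.1872 = 176816.2 mm.
Extrusion time = 176816.2 / 97.1 = 1821 s.
Number of layers: 145 / 0.26 → 558 (rounded up).
Layer-change overhead = 558 × 1.7 = 948.6 s.
Total = 1821 + 948.6 = 2769.6 s = 46.2 minutes.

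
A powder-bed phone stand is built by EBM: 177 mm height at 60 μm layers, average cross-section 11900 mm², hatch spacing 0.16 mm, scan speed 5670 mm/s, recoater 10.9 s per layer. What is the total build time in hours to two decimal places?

19.68 hours

Layer count = ceil(177 / 0.06) = 2950.
Per-layer scan distance = 11900 / 0.16, so 74375 mm.
Scan time per layer = 74375 / 5670 = 13.1173 s.
Layer cycle = 13.1173 + 10.9 = 24.0173 s.
2950 layers × 24.0173 s/layer = 70851.035 s, i.e. 19.68 hours.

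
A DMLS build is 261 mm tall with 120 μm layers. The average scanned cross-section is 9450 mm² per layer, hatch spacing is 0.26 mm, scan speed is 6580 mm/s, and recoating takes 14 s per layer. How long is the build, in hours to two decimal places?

Layers = ⌈261/0.12⌉ = 2175.
Per-layer scan distance = 9450 / 0.26 = 36346.2 mm.
Scan time per layer = 36346.2 / 6580, so 5.5237 s.
Per-layer time = 5.5237 + 14, so 19.5237 s.
2175 layers × 19.5237 s/layer = 42464.0475 s, i.e. 11.80 hours.

11.80 hours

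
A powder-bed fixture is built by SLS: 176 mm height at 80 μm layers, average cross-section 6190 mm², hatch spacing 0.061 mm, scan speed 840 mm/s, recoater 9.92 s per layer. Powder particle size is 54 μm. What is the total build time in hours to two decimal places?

Layer count = ceil(176 / 0.08) = 2200.
Hatch length per layer = 6190 / 0.061 = 101475.4 mm.
Laser time per layer: 101475.4 / 840 → 120.804 s.
Time per layer = 120.804 + 9.92 = 130.724 s.
2200 layers × 130.724 s/layer = 287592.8 s, i.e. 79.89 hours.

79.89 hours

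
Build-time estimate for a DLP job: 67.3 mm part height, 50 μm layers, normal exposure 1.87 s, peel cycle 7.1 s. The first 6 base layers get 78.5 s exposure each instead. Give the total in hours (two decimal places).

Layers = ⌈67.3/0.05⌉ = 1346.
Burn-in layers: 6 × (78.5 + 7.1) → 513.6 s.
Normal layers = 1340 × (1.87 + 7.1), so 12019.8 s.
Sum: 513.6 + 12019.8 = 12533.4 s → 3.48 hours.

3.48 hours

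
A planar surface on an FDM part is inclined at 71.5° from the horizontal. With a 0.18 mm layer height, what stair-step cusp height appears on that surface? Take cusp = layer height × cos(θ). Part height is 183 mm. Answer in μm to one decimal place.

h_c = t·cos θ = 0.18 × 0.3173 = 0.057114 mm (57.1 μm).

57.1 μm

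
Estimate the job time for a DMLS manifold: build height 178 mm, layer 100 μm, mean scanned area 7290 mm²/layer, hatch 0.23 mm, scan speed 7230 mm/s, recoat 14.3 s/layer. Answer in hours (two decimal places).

9.24 hours

Layers = ⌈178/0.1⌉ = 1780.
Scan path per layer: 7290 / 0.23 → 31695.7 mm.
Laser time per layer = 31695.7 / 7230, so 4.3839 s.
Per-layer time = 4.3839 + 14.3 = 18.6839 s.
1780 layers × 18.6839 s/layer = 33257.342 s, i.e. 9.24 hours.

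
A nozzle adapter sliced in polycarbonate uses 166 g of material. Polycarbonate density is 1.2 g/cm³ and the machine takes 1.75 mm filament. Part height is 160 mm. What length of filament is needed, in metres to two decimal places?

57.51 m

Extruded volume: 166/1.2 = 138.3333 cm³ (138333.3 mm³).
A = π r² = π × 0.875² = 2.4053 mm².
L = V/A = 138333.3/2.4053 = 57511.87 mm → 57.51 m.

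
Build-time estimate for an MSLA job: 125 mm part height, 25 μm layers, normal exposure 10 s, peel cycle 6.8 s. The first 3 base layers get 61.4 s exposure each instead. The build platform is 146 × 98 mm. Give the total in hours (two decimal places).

Layers = ⌈125/0.025⌉ = 5000.
Burn-in layers = 3 × (61.4 + 6.8) = 204.6 s.
Regular layers = 4997 × (10 + 6.8) = 83949.6 s.
Sum: 204.6 + 83949.6 = 84154.2 s → 23.38 hours.

23.38 hours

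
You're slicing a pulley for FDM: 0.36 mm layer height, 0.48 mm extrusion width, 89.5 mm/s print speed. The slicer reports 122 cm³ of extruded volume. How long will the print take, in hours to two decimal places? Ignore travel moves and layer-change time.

2.19 hours

Extrusion cross-section = 0.36 × 0.48, so 0.1728 mm².
Path length: 122000 mm³ / 0.1728 mm² → 706018.5 mm.
Time extruding = 706018.5 / 89.5, so 7888.5 s.
That's 7888.5 s → 2.19 hours.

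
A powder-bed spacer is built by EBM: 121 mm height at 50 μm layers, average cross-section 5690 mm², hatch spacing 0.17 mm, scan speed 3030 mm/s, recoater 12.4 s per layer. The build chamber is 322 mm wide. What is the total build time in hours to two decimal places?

15.76 hours

Layer count = ceil(121 / 0.05) = 2420.
Per-layer scan distance: 5690 / 0.17 → 33470.6 mm.
Scan time per layer = 33470.6 / 3030 = 11.0464 s.
Per-layer time: 11.0464 + 12.4 → 23.4464 s.
2420 layers × 23.4464 s/layer = 56740.288 s, i.e. 15.76 hours.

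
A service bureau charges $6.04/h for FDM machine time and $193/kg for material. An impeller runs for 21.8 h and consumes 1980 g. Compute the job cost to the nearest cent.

$513.81

Machine-time cost = 6.04 × 21.8 = $131.672.
Material cost = 193 × 1980/1000 = $382.14.
Total = 131.672 + 382.14 = 513.812 ≈ $513.81.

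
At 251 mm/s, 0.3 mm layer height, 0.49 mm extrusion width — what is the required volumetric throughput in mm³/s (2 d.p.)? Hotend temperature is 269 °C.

A: 0.3 × 0.49 → 0.147 mm².
Q = v·A = 251 × 0.147 = 36.90 mm³/s.

36.90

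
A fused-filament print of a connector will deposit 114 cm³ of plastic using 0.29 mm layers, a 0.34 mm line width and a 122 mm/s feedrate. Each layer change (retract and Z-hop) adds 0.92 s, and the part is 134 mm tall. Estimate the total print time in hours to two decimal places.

2.75 hours

Bead cross-section = 0.29 × 0.34 = 0.0986 mm².
Path length: 114000 mm³ / 0.0986 mm² → 1156186.6 mm.
Extrusion time: 1156186.6 / 122 → 9476.9 s.
Number of layers: 134 / 0.29 → 463 (rounded up).
Non-print overhead = 463 × 0.92, so 425.96 s.
Total = 9476.9 + 425.96 = 9902.86 s = 2.75 hours.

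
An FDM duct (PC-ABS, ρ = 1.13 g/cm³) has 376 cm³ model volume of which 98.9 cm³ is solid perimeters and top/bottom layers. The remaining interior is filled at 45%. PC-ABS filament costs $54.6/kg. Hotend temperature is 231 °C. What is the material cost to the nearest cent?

$13.80

Interior volume = 376 − 98.9 = 277.1 cm³.
Infill deposited = 0.45 × 277.1, so 124.695 cm³.
Total extruded = 98.9 + 124.695, so 223.595 cm³.
Mass = 223.595 × 1.13, so 252.66235 g.
At $54.6/kg: 252.66235/1000 × 54.6 = $13.80.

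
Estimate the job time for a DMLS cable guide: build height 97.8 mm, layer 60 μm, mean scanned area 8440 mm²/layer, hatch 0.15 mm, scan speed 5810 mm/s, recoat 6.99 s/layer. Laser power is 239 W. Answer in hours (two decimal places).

7.55 hours

Layers = ⌈97.8/0.06⌉ = 1630.
Hatch length per layer: 8440 / 0.15 → 56266.7 mm.
Laser time per layer: 56266.7 / 5810 → 9.6845 s.
Per-layer time = 9.6845 + 6.99, so 16.6745 s.
1630 layers × 16.6745 s/layer = 27179.435 s, i.e. 7.55 hours.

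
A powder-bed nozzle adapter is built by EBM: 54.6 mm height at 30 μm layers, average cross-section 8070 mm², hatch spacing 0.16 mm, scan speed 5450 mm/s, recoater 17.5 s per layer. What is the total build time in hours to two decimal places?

Layer count = ceil(54.6 / 0.03) = 1820.
Scan path per layer: 8070 / 0.16 → 50437.5 mm.
Per-layer scan time = 50437.5 / 5450, so 9.2546 s.
Layer cycle = 9.2546 + 17.5, so 26.7546 s.
Build time = 1820 × 26.7546 = 48693.372 s = 13.53 hours.

13.53 hours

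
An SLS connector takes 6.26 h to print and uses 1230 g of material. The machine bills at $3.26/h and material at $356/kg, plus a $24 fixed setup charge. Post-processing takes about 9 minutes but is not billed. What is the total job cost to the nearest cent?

Machine cost: 3.26 × 6.26 → $20.4076.
Feedstock cost = 356 × 1230/1000 = $437.88.
Total = 20.4076 + 437.88 + 24 = 482.2876 ≈ $482.29.

$482.29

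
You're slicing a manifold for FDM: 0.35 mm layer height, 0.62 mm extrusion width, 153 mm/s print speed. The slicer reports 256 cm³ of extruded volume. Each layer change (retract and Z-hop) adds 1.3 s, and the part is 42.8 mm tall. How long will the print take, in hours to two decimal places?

Line area = 0.35 × 0.62, so 0.217 mm².
Total extruded path = 256000/0.217 = 1179723.5 mm.
Time extruding: 1179723.5 / 153 → 7710.6 s.
Number of layers: 42.8 / 0.35 → 123 (rounded up).
Non-print overhead = 123 × 1.3, so 159.9 s.
Altogether 7710.6 + 159.9 = 7870.5 s, i.e. 2.19 hours.

2.19 hours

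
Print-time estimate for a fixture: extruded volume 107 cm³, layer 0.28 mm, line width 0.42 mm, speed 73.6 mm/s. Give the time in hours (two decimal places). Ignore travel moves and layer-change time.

3.43 hours

Line area: 0.28 × 0.42 → 0.1176 mm².
Path length: 107000 mm³ / 0.1176 mm² → 909863.9 mm.
Extrusion time = 909863.9 / 73.6, so 12362.3 s.
In the requested units: 12362.3 s = 3.43 hours.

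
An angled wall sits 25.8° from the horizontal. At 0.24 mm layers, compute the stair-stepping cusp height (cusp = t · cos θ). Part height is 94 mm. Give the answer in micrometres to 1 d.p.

216.1 μm

cos(25.8°) = 0.9003, so cusp = 0.24 × 0.9003 = 0.216072 mm → 216.1 μm.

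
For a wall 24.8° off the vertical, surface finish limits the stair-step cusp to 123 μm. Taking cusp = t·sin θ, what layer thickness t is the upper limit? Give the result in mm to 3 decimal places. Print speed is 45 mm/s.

t = h_c / sin θ = 0.123 / 0.4195 = 0.293 mm.

0.293 mm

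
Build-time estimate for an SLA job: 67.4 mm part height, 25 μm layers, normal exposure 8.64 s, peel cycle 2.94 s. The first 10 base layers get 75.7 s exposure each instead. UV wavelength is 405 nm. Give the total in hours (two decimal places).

8.86 hours

Layer count = ceil(67.4 / 0.025) = 2696.
Burn-in layers = 10 × (75.7 + 2.94) = 786.4 s.
Normal layers = 2686 × (8.64 + 2.94), so 31103.88 s.
Sum: 786.4 + 31103.88 = 31890.28 s → 8.86 hours.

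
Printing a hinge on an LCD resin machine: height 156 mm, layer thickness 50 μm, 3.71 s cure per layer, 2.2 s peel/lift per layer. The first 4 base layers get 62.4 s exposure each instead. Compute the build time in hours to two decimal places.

5.19 hours

Layers = ⌈156/0.05⌉ = 3120.
Bottom layers = 4 × (62.4 + 2.2) = 258.4 s.
Regular layers: 3116 × (3.71 + 2.2) → 18415.56 s.
Sum: 258.4 + 18415.56 = 18673.96 s → 5.19 hours.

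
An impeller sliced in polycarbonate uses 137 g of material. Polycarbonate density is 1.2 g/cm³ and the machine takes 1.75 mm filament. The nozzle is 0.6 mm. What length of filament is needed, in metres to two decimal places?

Extruded volume: 137/1.2 = 114.1667 cm³ (114166.7 mm³).
A = π r² = π × 0.875² = 2.4053 mm².
L = V/A = 114166.7/2.4053 = 47464.64 mm → 47.46 m.

47.46 m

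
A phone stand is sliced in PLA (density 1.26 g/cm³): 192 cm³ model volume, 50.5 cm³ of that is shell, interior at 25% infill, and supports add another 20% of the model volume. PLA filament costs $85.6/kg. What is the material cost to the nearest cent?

Interior volume = 192 − 50.5, so 141.5 cm³.
Infill deposited = 0.25 × 141.5, so 35.375 cm³.
Support: 0.20 × 192 → 38.4 cm³.
Deposited volume = 50.5 + 35.375 + 38.4 = 124.275 cm³.
Mass: 124.275 × 1.26 → 156.5865 g.
Cost = 156.5865 g / 1000 × $85.6/kg = $13.40.

$13.40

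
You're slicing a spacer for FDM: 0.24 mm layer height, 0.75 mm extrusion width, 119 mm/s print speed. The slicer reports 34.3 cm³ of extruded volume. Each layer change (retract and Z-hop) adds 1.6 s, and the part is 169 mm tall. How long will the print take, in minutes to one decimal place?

Bead cross-section = 0.24 × 0.75 = 0.18 mm².
Toolpath length = 34.3 cm³ / 0.18 mm² = 34300 / 0.18 = 190555.6 mm.
Print-move time: 190555.6 / 119 → 1601.3 s.
Layer count = ceil(169 / 0.24) = 705.
Non-print overhead = 705 × 1.6, so 1128 s.
Altogether 1601.3 + 1128 = 2729.3 s, i.e. 45.5 minutes.

45.5 minutes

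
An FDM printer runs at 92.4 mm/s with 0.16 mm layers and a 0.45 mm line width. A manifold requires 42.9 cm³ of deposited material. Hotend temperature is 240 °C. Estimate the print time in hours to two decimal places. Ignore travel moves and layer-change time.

Line area = 0.16 × 0.45 = 0.072 mm².
Toolpath length = 42.9 cm³ / 0.072 mm² = 42900 / 0.072 = 595833.3 mm.
Time extruding = 595833.3 / 92.4, so 6448.4 s.
That's 6448.4 s → 1.79 hours.

1.79 hours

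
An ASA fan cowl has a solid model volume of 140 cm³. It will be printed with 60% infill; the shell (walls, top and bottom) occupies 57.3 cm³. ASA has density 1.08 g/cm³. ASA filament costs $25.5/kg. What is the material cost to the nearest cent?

Interior volume: 140 − 57.3 → 82.7 cm³.
Deposited infill: 0.60 × 82.7 → 49.62 cm³.
Deposited volume: 57.3 + 49.62 → 106.92 cm³.
Mass: 106.92 × 1.08 → 115.4736 g.
Cost = 115.4736 g / 1000 × $25.5/kg = $2.94.

$2.94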